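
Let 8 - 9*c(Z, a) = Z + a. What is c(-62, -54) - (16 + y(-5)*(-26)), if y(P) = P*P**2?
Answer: -29270/9 ≈ -3252.2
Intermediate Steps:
y(P) = P**3
c(Z, a) = 8/9 - Z/9 - a/9 (c(Z, a) = 8/9 - (Z + a)/9 = 8/9 + (-Z/9 - a/9) = 8/9 - Z/9 - a/9)
c(-62, -54) - (16 + y(-5)*(-26)) = (8/9 - 1/9*(-62) - 1/9*(-54)) - (16 + (-5)**3*(-26)) = (8/9 + 62/9 + 6) - (16 - 125*(-26)) = 124/9 - (16 + 3250) = 124/9 - 1*3266 = 124/9 - 3266 = -29270/9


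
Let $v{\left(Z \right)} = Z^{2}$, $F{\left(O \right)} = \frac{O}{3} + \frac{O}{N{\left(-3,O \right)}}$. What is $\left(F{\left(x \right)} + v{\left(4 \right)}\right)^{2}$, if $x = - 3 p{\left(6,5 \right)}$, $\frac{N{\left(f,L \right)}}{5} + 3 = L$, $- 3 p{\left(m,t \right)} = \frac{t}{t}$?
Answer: $\frac{237169}{900} \approx 263.52$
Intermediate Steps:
$p{\left(m,t \right)} = - \frac{1}{3}$ ($p{\left(m,t \right)} = - \frac{t \frac{1}{t}}{3} = \left(- \frac{1}{3}\right) 1 = - \frac{1}{3}$)
$N{\left(f,L \right)} = -15 + 5 L$
$x = 1$ ($x = \left(-3\right) \left(- \frac{1}{3}\right) = 1$)
$F{\left(O \right)} = \frac{O}{3} + \frac{O}{-15 + 5 O}$
$\left(F{\left(x \right)} + v{\left(4 \right)}\right)^{2} = \left(\frac{1}{15} \cdot 1 \frac{1}{-3 + 1} \left(-12 + 5 \cdot 1\right) + 4^{2}\right)^{2} = \left(\frac{1}{15} \cdot 1 \frac{1}{-2} \left(-12 + 5\right) + 16\right)^{2} = \left(\frac{1}{15} \cdot 1 \left(- \frac{1}{2}\right) \left(-7\right) + 16\right)^{2} = \left(\frac{7}{30} + 16\right)^{2} = \left(\frac{487}{30}\right)^{2} = \frac{237169}{900}$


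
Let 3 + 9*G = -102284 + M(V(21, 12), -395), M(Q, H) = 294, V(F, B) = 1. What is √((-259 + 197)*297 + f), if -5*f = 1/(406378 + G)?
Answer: 3*I*√1222275483955955/772915 ≈ 135.7*I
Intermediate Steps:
G = -101993/9 (G = -⅓ + (-102284 + 294)/9 = -⅓ + (⅑)*(-101990) = -⅓ - 101990/9 = -101993/9 ≈ -11333.)
f = -9/17777045 (f = -1/(5*(406378 - 101993/9)) = -1/(5*3555409/9) = -⅕*9/3555409 = -9/17777045 ≈ -5.0627e-7)
√((-259 + 197)*297 + f) = √((-259 + 197)*297 - 9/17777045) = √(-62*297 - 9/17777045) = √(-18414 - 9/17777045) = √(-327346506639/17777045) = 3*I*√1222275483955955/772915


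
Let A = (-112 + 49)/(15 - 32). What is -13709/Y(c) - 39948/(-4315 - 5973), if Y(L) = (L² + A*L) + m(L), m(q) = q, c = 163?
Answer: 4041676415/1195241836 ≈ 3.3815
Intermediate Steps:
A = 63/17 (A = -63/(-17) = -63*(-1/17) = 63/17 ≈ 3.7059)
Y(L) = L² + 80*L/17 (Y(L) = (L² + 63*L/17) + L = L² + 80*L/17)
-13709/Y(c) - 39948/(-4315 - 5973) = -13709*17/(163*(80 + 17*163)) - 39948/(-4315 - 5973) = -13709*17/(163*(80 + 2771)) - 39948/(-10288) = -13709/((1/17)*163*2851) - 39948*(-1/10288) = -13709/464713/17 + 9987/2572 = -13709*17/464713 + 9987/2572 = -233053/464713 + 9987/2572 = 4041676415/1195241836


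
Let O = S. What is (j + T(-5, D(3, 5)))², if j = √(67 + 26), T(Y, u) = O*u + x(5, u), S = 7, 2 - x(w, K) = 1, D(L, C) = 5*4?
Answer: (141 + √93)² ≈ 22694.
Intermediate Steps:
D(L, C) = 20
x(w, K) = 1 (x(w, K) = 2 - 1*1 = 2 - 1 = 1)
O = 7
T(Y, u) = 1 + 7*u (T(Y, u) = 7*u + 1 = 1 + 7*u)
j = √93 ≈ 9.6436
(j + T(-5, D(3, 5)))² = (√93 + (1 + 7*20))² = (√93 + (1 + 140))² = (√93 + 141)² = (141 + √93)²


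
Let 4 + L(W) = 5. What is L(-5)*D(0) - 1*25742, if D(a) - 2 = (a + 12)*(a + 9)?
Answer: -25632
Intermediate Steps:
L(W) = 1 (L(W) = -4 + 5 = 1)
D(a) = 2 + (9 + a)*(12 + a) (D(a) = 2 + (a + 12)*(a + 9) = 2 + (12 + a)*(9 + a) = 2 + (9 + a)*(12 + a))
L(-5)*D(0) - 1*25742 = 1*(110 + 0**2 + 21*0) - 1*25742 = 1*(110 + 0 + 0) - 25742 = 1*110 - 25742 = 110 - 25742 = -25632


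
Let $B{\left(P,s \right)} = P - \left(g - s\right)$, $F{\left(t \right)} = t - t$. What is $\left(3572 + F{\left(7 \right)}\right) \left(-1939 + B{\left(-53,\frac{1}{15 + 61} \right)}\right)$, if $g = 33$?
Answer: $-7233253$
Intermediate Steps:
$F{\left(t \right)} = 0$
$B{\left(P,s \right)} = -33 + P + s$ ($B{\left(P,s \right)} = P + \left(s - 33\right) = P + \left(-33 + s\right) = -33 + P + s$)
$\left(3572 + F{\left(7 \right)}\right) \left(-1939 + B{\left(-53,\frac{1}{15 + 61} \right)}\right) = \left(3572 + 0\right) \left(-1939 - \left(86 - \frac{1}{15 + 61}\right)\right) = 3572 \left(-1939 - \left(86 - \frac{1}{76}\right)\right) = 3572 \left(-1939 - \frac{6535}{76}\right) = 3572 \left(- \frac{153899}{76}\right) = -7233253$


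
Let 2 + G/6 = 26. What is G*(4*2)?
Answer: 1152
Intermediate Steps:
G = 144 (G = -12 + 6*26 = -12 + 156 = 144)
G*(4*2) = 144*(4*2) = 144*8 = 1152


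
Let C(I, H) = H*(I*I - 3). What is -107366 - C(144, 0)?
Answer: -107366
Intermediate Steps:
C(I, H) = H*(-3 + I²) (C(I, H) = H*(I² - 3) = H*(-3 + I²))
-107366 - C(144, 0) = -107366 - 0*(-3 + 144²) = -107366 - 0*(-3 + 20736) = -107366 - 0*20733 = -107366 - 1*0 = -107366 + 0 = -107366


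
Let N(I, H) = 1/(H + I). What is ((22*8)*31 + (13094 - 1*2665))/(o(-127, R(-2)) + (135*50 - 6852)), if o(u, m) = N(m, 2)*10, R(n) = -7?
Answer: -15885/104 ≈ -152.74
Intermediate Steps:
o(u, m) = 10/(2 + m)
((22*8)*31 + (13094 - 1*2665))/(o(-127, R(-2)) + (135*50 - 6852)) = ((22*8)*31 + (13094 - 1*2665))/(10/(2 - 7) + (135*50 - 6852)) = (176*31 + (13094 - 2665))/(10/(-5) + (6750 - 6852)) = (5456 + 10429)/(10*(-1/5) - 102) = 15885/(-2 - 102) = 15885/(-104) = 15885*(-1/104) = -15885/104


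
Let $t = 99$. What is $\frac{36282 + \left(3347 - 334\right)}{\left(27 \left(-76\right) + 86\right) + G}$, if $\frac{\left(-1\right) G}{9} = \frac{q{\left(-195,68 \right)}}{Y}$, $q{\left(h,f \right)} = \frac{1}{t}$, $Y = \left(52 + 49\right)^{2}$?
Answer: $- \frac{4409331245}{220606827} \approx -19.987$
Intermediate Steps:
$Y = 10201$ ($Y = 101^{2} = 10201$)
$q{\left(h,f \right)} = \frac{1}{99}$
$G = - \frac{1}{112211}$ ($G = - 9 \frac{1}{99 \cdot 10201} = - 9 \cdot \frac{1}{99} \cdot \frac{1}{10201} = \left(-9\right) \frac{1}{1009899} = - \frac{1}{112211} \approx -8.9118 \cdot 10^{-6}$)
$\frac{36282 + \left(3347 - 334\right)}{\left(27 \left(-76\right) + 86\right) + G} = \frac{36282 + \left(3347 - 334\right)}{\left(27 \left(-76\right) + 86\right) - \frac{1}{112211}} = \frac{36282 + \left(3347 - 334\right)}{\left(-2052 + 86\right) - \frac{1}{112211}} = \frac{36282 + 3013}{-1966 - \frac{1}{112211}} = \frac{39295}{- \frac{220606827}{112211}} = 39295 \left(- \frac{112211}{220606827}\right) = - \frac{4409331245}{220606827}$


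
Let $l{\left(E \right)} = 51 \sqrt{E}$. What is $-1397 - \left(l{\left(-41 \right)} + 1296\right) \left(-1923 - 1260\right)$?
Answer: $4123771 + 162333 i \sqrt{41} \approx 4.1238 \cdot 10^{6} + 1.0394 \cdot 10^{6} i$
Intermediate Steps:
$-1397 - \left(l{\left(-41 \right)} + 1296\right) \left(-1923 - 1260\right) = -1397 - \left(51 \sqrt{-41} + 1296\right) \left(-1923 - 1260\right) = -1397 - \left(51 i \sqrt{41} + 1296\right) \left(-3183\right) = -1397 - \left(1296 + 51 i \sqrt{41}\right) \left(-3183\right) = -1397 - \left(-4125168 - 162333 i \sqrt{41}\right) = -1397 + \left(4125168 + 162333 i \sqrt{41}\right) = 4123771 + 162333 i \sqrt{41}$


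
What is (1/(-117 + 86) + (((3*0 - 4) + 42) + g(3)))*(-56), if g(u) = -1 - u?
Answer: -58968/31 ≈ -1902.2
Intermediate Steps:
(1/(-117 + 86) + (((3*0 - 4) + 42) + g(3)))*(-56) = (1/(-117 + 86) + (((3*0 - 4) + 42) + (-1 - 1*3)))*(-56) = (1/(-31) + (((0 - 4) + 42) + (-1 - 3)))*(-56) = (-1/31 + ((-4 + 42) - 4))*(-56) = (-1/31 + (38 - 4))*(-56) = (-1/31 + 34)*(-56) = (1053/31)*(-56) = -58968/31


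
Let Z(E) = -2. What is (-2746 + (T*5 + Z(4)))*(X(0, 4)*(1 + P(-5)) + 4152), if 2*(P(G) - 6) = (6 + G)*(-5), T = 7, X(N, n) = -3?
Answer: -22455501/2 ≈ -1.1228e+7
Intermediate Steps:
P(G) = -9 - 5*G/2 (P(G) = 6 + ((6 + G)*(-5))/2 = 6 + (-30 - 5*G)/2 = 6 + (-15 - 5*G/2) = -9 - 5*G/2)
(-2746 + (T*5 + Z(4)))*(X(0, 4)*(1 + P(-5)) + 4152) = (-2746 + (7*5 - 2))*(-3*(1 + (-9 - 5/2*(-5))) + 4152) = (-2746 + (35 - 2))*(-3*(1 + (-9 + 25/2)) + 4152) = (-2746 + 33)*(-3*(1 + 7/2) + 4152) = -2713*(-3*9/2 + 4152) = -2713*(-27/2 + 4152) = -2713*8277/2 = -22455501/2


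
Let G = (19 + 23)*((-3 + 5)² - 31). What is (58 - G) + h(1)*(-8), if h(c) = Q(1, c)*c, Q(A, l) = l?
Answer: 1184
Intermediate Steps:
G = -1134 (G = 42*(2² - 31) = 42*(4 - 31) = 42*(-27) = -1134)
h(c) = c² (h(c) = c*c = c²)
(58 - G) + h(1)*(-8) = (58 - 1*(-1134)) + 1²*(-8) = (58 + 1134) + 1*(-8) = 1192 - 8 = 1184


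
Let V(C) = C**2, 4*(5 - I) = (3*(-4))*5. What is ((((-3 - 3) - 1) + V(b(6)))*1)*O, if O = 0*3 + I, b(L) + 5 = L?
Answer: -120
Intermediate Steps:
I = 20 (I = 5 - 3*(-4)*5/4 = 5 - (-3)*5 = 5 - 1/4*(-60) = 5 + 15 = 20)
b(L) = -5 + L
O = 20 (O = 0*3 + 20 = 0 + 20 = 20)
((((-3 - 3) - 1) + V(b(6)))*1)*O = ((((-3 - 3) - 1) + (-5 + 6)**2)*1)*20 = (((-6 - 1) + 1**2)*1)*20 = ((-7 + 1)*1)*20 = -6*1*20 = -6*20 = -120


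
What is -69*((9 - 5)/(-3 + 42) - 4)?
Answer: 3496/13 ≈ 268.92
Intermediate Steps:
-69*((9 - 5)/(-3 + 42) - 4) = -69*(4/39 - 4) = -69*(-152/39) = 3496/13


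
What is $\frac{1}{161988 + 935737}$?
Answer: $\frac{1}{1097725} \approx 9.1098 \cdot 10^{-7}$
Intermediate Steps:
$\frac{1}{161988 + 935737} = \frac{1}{1097725}$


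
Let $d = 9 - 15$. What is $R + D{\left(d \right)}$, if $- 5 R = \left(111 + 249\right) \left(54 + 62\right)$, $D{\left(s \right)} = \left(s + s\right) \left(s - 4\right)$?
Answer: $-8232$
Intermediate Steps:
$d = -6$ ($d = 9 - 15 = -6$)
$D{\left(s \right)} = 2 s \left(-4 + s\right)$
$R = -8352$ ($R = - \frac{\left(111 + 249\right) \left(54 + 62\right)}{5} = - \frac{360 \cdot 116}{5} = \left(- \frac{1}{5}\right) 41760 = -8352$)
$R + D{\left(d \right)} = -8352 + 2 \left(-6\right) \left(-4 - 6\right) = -8352 + 2 \left(-6\right) \left(-10\right) = -8352 + 120 = -8232$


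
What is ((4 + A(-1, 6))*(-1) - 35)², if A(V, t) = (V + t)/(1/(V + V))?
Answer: 841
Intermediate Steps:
A(V, t) = 2*V*(V + t) (A(V, t) = (V + t)/(1/(2*V)) = (V + t)/((1/(2*V))) = (V + t)*(2*V) = 2*V*(V + t))
((4 + A(-1, 6))*(-1) - 35)² = ((4 + 2*(-1)*(-1 + 6))*(-1) - 35)² = ((4 + 2*(-1)*5)*(-1) - 35)² = ((4 - 10)*(-1) - 35)² = (-6*(-1) - 35)² = (6 - 35)² = (-29)² = 841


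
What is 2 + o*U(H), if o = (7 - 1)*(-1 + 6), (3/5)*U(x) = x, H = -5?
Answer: -248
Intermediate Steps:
U(x) = 5*x/3
o = 30 (o = 6*5 = 30)
2 + o*U(H) = 2 + 30*((5/3)*(-5)) = 2 + 30*(-25/3) = 2 - 250 = -248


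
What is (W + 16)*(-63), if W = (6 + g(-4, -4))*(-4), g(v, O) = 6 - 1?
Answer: 1764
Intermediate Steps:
g(v, O) = 5
W = -44 (W = (6 + 5)*(-4) = 11*(-4) = -44)
(W + 16)*(-63) = (-44 + 16)*(-63) = -28*(-63) = 1764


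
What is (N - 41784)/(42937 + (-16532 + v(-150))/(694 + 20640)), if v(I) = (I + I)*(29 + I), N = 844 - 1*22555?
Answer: -677301165/458018863 ≈ -1.4788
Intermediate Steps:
N = -21711 (N = 844 - 22555 = -21711)
v(I) = 2*I*(29 + I) (v(I) = (2*I)*(29 + I) = 2*I*(29 + I))
(N - 41784)/(42937 + (-16532 + v(-150))/(694 + 20640)) = (-21711 - 41784)/(42937 + (-16532 + 2*(-150)*(29 - 150))/(694 + 20640)) = -63495/(42937 + (-16532 + 2*(-150)*(-121))/21334) = -63495/(42937 + (-16532 + 36300)*(1/21334)) = -63495/(42937 + 19768*(1/21334)) = -63495/(42937 + 9884/10667) = -63495/458018863/10667 = -63495*10667/458018863 = -677301165/458018863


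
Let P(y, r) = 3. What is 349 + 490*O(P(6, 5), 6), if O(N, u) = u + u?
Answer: 6229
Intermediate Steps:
O(N, u) = 2*u
349 + 490*O(P(6, 5), 6) = 349 + 490*(2*6) = 349 + 490*12 = 349 + 5880 = 6229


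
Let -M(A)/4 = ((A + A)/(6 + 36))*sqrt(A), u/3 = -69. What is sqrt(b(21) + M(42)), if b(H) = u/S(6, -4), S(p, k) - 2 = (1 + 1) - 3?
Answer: sqrt(-207 - 8*sqrt(42)) ≈ 16.089*I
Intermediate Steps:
S(p, k) = 1 (S(p, k) = 2 + ((1 + 1) - 3) = 2 + (2 - 3) = 2 - 1 = 1)
u = -207 (u = 3*(-69) = -207)
M(A) = -4*A**(3/2)/21 (M(A) = -4*(A + A)/(6 + 36)*sqrt(A) = -4*(2*A)/42*sqrt(A) = -4*(2*A)*(1/42)*sqrt(A) = -4*A/21*sqrt(A) = -4*A**(3/2)/21)
b(H) = -207 (b(H) = -207/1 = -207*1 = -207)
sqrt(b(21) + M(42)) = sqrt(-207 - 8*sqrt(42))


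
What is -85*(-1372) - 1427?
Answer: 115193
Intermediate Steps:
-85*(-1372) - 1427 = 116620 - 1427 = 115193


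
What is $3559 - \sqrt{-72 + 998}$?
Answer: $3559 - \sqrt{926} \approx 3528.6$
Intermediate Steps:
$3559 - \sqrt{-72 + 998} = 3559 - \sqrt{926}$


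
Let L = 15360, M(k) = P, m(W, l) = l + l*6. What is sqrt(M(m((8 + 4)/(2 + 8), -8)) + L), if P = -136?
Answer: 2*sqrt(3806) ≈ 123.39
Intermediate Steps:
m(W, l) = 7*l (m(W, l) = l + 6*l = 7*l)
M(k) = -136
sqrt(M(m((8 + 4)/(2 + 8), -8)) + L) = sqrt(-136 + 15360) = sqrt(15224) = 2*sqrt(3806)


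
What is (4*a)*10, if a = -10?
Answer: -400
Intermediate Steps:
(4*a)*10 = (4*(-10))*10 = -40*10 = -400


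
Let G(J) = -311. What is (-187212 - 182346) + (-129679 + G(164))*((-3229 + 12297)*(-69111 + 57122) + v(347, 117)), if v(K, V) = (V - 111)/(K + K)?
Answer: 4903812753698964/347 ≈ 1.4132e+13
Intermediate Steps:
v(K, V) = (-111 + V)/(2*K) (v(K, V) = (-111 + V)/((2*K)) = (-111 + V)*(1/(2*K)) = (-111 + V)/(2*K))
(-187212 - 182346) + (-129679 + G(164))*((-3229 + 12297)*(-69111 + 57122) + v(347, 117)) = (-187212 - 182346) + (-129679 - 311)*((-3229 + 12297)*(-69111 + 57122) + (½)*(-111 + 117)/347) = -369558 - 129990*(9068*(-11989) + (½)*(1/347)*6) = -369558 - 129990*(-108716252 + 3/347) = -369558 - 129990*(-37724539441/347) = -369558 + 4903812881935590/347 = 4903812753698964/347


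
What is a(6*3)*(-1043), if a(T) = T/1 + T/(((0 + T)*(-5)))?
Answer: -92827/5 ≈ -18565.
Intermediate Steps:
a(T) = -1/5 + T (a(T) = T*1 + T/((T*(-5))) = T + T/((-5*T)) = T + T*(-1/(5*T)) = T - 1/5 = -1/5 + T)
a(6*3)*(-1043) = (-1/5 + 6*3)*(-1043) = (-1/5 + 18)*(-1043) = (89/5)*(-1043) = -92827/5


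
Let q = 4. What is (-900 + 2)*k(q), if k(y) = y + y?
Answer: -7184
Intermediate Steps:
k(y) = 2*y
(-900 + 2)*k(q) = (-900 + 2)*(2*4) = -898*8 = -7184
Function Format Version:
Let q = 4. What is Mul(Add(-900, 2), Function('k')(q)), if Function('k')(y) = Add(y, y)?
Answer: -7184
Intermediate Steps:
Function('k')(y) = Mul(2, y)
Mul(Add(-900, 2), Function('k')(q)) = Mul(Add(-900, 2), Mul(2, 4)) = Mul(-898, 8) = -7184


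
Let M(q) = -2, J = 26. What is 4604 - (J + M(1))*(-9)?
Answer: 4820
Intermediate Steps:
4604 - (J + M(1))*(-9) = 4604 - (26 - 2)*(-9) = 4604 - 24*(-9) = 4604 - 1*(-216) = 4604 + 216 = 4820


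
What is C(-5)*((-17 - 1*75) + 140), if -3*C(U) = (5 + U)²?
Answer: 0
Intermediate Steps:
C(U) = -(5 + U)²/3
C(-5)*((-17 - 1*75) + 140) = (-(5 - 5)²/3)*((-17 - 1*75) + 140) = (-⅓*0²)*((-17 - 75) + 140) = (-⅓*0)*(-92 + 140) = 0*48 = 0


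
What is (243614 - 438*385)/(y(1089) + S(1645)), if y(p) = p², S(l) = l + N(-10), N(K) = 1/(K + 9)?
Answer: 74984/1187565 ≈ 0.063141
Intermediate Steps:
N(K) = 1/(9 + K)
S(l) = -1 + l (S(l) = l + 1/(9 - 10) = l + 1/(-1) = l - 1 = -1 + l)
(243614 - 438*385)/(y(1089) + S(1645)) = (243614 - 438*385)/(1089² + (-1 + 1645)) = (243614 - 168630)/(1185921 + 1644) = 74984/1187565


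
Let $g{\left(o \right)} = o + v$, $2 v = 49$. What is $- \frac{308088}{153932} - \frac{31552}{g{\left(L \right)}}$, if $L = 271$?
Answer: $- \frac{2473951234}{22743453} \approx -108.78$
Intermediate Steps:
$v = \frac{49}{2}$ ($v = \frac{1}{2} \cdot 49 = \frac{49}{2} \approx 24.5$)
$g{\left(o \right)} = \frac{49}{2} + o$ ($g{\left(o \right)} = o + \frac{49}{2} = \frac{49}{2} + o$)
$- \frac{308088}{153932} - \frac{31552}{g{\left(L \right)}} = - \frac{308088}{153932} - \frac{31552}{\frac{49}{2} + 271} = \left(-308088\right) \frac{1}{153932} - \frac{31552}{\frac{591}{2}} = - \frac{77022}{38483} - \frac{63104}{591} = - \frac{2473951234}{22743453}$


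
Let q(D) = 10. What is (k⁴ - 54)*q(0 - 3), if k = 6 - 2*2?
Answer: -380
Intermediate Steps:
k = 2 (k = 6 - 4 = 2)
(k⁴ - 54)*q(0 - 3) = (2⁴ - 54)*10 = (16 - 54)*10 = -38*10 = -380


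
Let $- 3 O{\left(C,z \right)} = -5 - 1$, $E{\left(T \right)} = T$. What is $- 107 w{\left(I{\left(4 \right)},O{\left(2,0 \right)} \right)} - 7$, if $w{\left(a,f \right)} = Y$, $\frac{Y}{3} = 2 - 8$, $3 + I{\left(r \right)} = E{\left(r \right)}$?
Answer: $1919$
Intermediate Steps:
$I{\left(r \right)} = -3 + r$
$Y = -18$ ($Y = 3 \left(2 - 8\right) = 3 \left(-6\right) = -18$)
$O{\left(C,z \right)} = 2$ ($O{\left(C,z \right)} = - \frac{-5 - 1}{3} = \left(- \frac{1}{3}\right) \left(-6\right) = 2$)
$w{\left(a,f \right)} = -18$
$- 107 w{\left(I{\left(4 \right)},O{\left(2,0 \right)} \right)} - 7 = \left(-107\right) \left(-18\right) - 7 = 1926 - 7 = 1919$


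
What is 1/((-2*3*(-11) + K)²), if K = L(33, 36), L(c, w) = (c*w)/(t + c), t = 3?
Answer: 1/9801 ≈ 0.00010203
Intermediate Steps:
L(c, w) = c*w/(3 + c) (L(c, w) = (c*w)/(3 + c) = c*w/(3 + c))
K = 33 (K = 33*36/(3 + 33) = 33*36/36 = 33*36*(1/36) = 33)
1/((-2*3*(-11) + K)²) = 1/((-2*3*(-11) + 33)²) = 1/((-6*(-11) + 33)²) = 1/((66 + 33)²) = 1/(99²) = 1/9801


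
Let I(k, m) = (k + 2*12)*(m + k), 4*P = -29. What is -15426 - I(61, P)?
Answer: -79979/4 ≈ -19995.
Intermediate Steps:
P = -29/4 (P = (¼)*(-29) = -29/4 ≈ -7.2500)
I(k, m) = (24 + k)*(k + m) (I(k, m) = (k + 24)*(k + m) = (24 + k)*(k + m))
-15426 - I(61, P) = -15426 - (61² + 24*61 + 24*(-29/4) + 61*(-29/4)) = -15426 - (3721 + 1464 - 174 - 1769/4) = -15426 - 1*18275/4 = -15426 - 18275/4 = -79979/4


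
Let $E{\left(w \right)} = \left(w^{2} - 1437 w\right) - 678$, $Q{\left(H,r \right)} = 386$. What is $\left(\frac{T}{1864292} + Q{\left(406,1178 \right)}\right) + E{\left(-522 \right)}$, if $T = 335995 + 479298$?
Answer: $\frac{1905877712645}{1864292} \approx 1.0223 \cdot 10^{6}$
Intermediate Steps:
$E{\left(w \right)} = -678 + w^{2} - 1437 w$
$T = 815293$
$\left(\frac{T}{1864292} + Q{\left(406,1178 \right)}\right) + E{\left(-522 \right)} = \left(\frac{815293}{1864292} + 386\right) - \left(-749436 - 272484\right) = \left(815293 \cdot \frac{1}{1864292} + 386\right) + \left(-678 + 272484 + 750114\right) = \left(\frac{815293}{1864292} + 386\right) + 1021920 = \frac{720432005}{1864292} + 1021920 = \frac{1905877712645}{1864292}$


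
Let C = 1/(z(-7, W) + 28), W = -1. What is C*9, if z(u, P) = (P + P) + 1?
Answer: 1/3 ≈ 0.33333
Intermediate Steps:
z(u, P) = 1 + 2*P (z(u, P) = 2*P + 1 = 1 + 2*P)
C = 1/27 (C = 1/((1 + 2*(-1)) + 28) = 1/((1 - 2) + 28) = 1/(-1 + 28) = 1/27 ≈ 0.037037)
C*9 = (1/27)*9 = 1/3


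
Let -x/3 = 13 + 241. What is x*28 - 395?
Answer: -21731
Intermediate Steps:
x = -762 (x = -3*(13 + 241) = -3*254 = -762)
x*28 - 395 = -762*28 - 395 = -21336 - 395 = -21731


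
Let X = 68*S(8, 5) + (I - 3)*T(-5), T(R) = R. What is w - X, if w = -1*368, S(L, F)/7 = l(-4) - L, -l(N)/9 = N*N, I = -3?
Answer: 71954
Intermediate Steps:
l(N) = -9*N² (l(N) = -9*N*N = -9*N²)
S(L, F) = -1008 - 7*L (S(L, F) = 7*(-9*(-4)² - L) = 7*(-9*16 - L) = 7*(-144 - L) = -1008 - 7*L)
w = -368
X = -72322 (X = 68*(-1008 - 7*8) + (-3 - 3)*(-5) = 68*(-1008 - 56) - 6*(-5) = 68*(-1064) + 30 = -72352 + 30 = -72322)
w - X = -368 - 1*(-72322) = -368 + 72322 = 71954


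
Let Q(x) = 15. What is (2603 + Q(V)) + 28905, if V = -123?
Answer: 31523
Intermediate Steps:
(2603 + Q(V)) + 28905 = (2603 + 15) + 28905 = 2618 + 28905 = 31523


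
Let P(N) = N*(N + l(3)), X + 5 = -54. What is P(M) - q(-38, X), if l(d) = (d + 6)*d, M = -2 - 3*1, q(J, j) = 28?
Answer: -138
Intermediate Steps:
X = -59 (X = -5 - 54 = -59)
M = -5 (M = -2 - 3 = -5)
l(d) = d*(6 + d) (l(d) = (6 + d)*d = d*(6 + d))
P(N) = N*(27 + N) (P(N) = N*(N + 3*(6 + 3)) = N*(N + 3*9) = N*(N + 27) = N*(27 + N))
P(M) - q(-38, X) = -5*(27 - 5) - 1*28 = -5*22 - 28 = -110 - 28 = -138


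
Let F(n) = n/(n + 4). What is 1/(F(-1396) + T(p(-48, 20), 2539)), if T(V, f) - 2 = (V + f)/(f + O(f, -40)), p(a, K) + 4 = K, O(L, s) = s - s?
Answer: 883572/3542395 ≈ 0.24943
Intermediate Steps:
O(L, s) = 0
p(a, K) = -4 + K
T(V, f) = 2 + (V + f)/f (T(V, f) = 2 + (V + f)/(f + 0) = 2 + (V + f)/f)
F(n) = n/(4 + n)
1/(F(-1396) + T(p(-48, 20), 2539)) = 1/(-1396/(4 - 1396) + (3 + (-4 + 20)/2539)) = 1/(-1396/(-1392) + (3 + 16*(1/2539))) = 1/(-1396*(-1/1392) + (3 + 16/2539)) = 1/(349/348 + 7633/2539) = 1/(3542395/883572) = 883572/3542395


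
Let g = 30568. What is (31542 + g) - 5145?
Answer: 56965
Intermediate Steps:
(31542 + g) - 5145 = (31542 + 30568) - 5145 = 62110 - 5145 = 56965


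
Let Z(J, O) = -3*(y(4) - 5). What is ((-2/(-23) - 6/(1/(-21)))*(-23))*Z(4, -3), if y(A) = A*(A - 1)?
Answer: 60900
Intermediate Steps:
y(A) = A*(-1 + A)
Z(J, O) = -21 (Z(J, O) = -3*(4*(-1 + 4) - 5) = -3*(4*3 - 5) = -3*(12 - 5) = -3*7 = -21)
((-2/(-23) - 6/(1/(-21)))*(-23))*Z(4, -3) = ((-2/(-23) - 6/(1/(-21)))*(-23))*(-21) = ((-2*(-1/23) - 6/(-1/21))*(-23))*(-21) = ((2/23 - 6*(-21))*(-23))*(-21) = ((2/23 + 126)*(-23))*(-21) = ((2900/23)*(-23))*(-21) = -2900*(-21) = 60900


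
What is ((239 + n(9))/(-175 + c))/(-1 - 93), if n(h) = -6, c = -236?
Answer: 233/38634 ≈ 0.0060310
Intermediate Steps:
((239 + n(9))/(-175 + c))/(-1 - 93) = ((239 - 6)/(-175 - 236))/(-1 - 93) = (233/(-411))/(-94) = (233*(-1/411))*(-1/94) = -233/411*(-1/94) = 233/38634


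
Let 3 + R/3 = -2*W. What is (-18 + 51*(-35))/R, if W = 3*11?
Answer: 601/69 ≈ 8.7101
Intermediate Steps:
W = 33
R = -207 (R = -9 + 3*(-2*33) = -9 + 3*(-66) = -9 - 198 = -207)
(-18 + 51*(-35))/R = (-18 + 51*(-35))/(-207) = (-18 - 1785)*(-1/207) = -1803*(-1/207) = 601/69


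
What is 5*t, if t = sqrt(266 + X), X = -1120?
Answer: 5*I*sqrt(854) ≈ 146.12*I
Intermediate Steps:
t = I*sqrt(854) (t = sqrt(266 - 1120) = sqrt(-854) = I*sqrt(854) ≈ 29.223*I)
5*t = 5*(I*sqrt(854)) = 5*I*sqrt(854)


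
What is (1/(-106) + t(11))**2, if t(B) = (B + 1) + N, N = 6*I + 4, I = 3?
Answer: 12981609/11236 ≈ 1155.4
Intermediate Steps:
N = 22 (N = 6*3 + 4 = 18 + 4 = 22)
t(B) = 23 + B (t(B) = (B + 1) + 22 = (1 + B) + 22 = 23 + B)
(1/(-106) + t(11))**2 = (1/(-106) + (23 + 11))**2 = (-1/106 + 34)**2 = (3603/106)**2 = 12981609/11236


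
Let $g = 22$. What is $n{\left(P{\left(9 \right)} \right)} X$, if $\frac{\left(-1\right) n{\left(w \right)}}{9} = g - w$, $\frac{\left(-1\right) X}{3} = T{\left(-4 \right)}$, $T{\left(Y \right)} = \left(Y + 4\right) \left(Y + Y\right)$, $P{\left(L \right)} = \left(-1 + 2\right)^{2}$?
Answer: $0$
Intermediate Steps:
$P{\left(L \right)} = 1$ ($P{\left(L \right)} = 1^{2} = 1$)
$T{\left(Y \right)} = 2 Y \left(4 + Y\right)$ ($T{\left(Y \right)} = \left(4 + Y\right) 2 Y = 2 Y \left(4 + Y\right)$)
$X = 0$ ($X = - 3 \cdot 2 \left(-4\right) \left(4 - 4\right) = - 3 \cdot 2 \left(-4\right) 0 = \left(-3\right) 0 = 0$)
$n{\left(w \right)} = -198 + 9 w$ ($n{\left(w \right)} = - 9 \left(22 - w\right) = -198 + 9 w$)
$n{\left(P{\left(9 \right)} \right)} X = \left(-198 + 9 \cdot 1\right) 0 = \left(-198 + 9\right) 0 = \left(-189\right) 0 = 0$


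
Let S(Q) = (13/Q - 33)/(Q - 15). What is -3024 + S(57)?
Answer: -3620662/1197 ≈ -3024.8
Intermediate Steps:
S(Q) = (-33 + 13/Q)/(-15 + Q)
-3024 + S(57) = -3024 + (13 - 33*57)/(57*(-15 + 57)) = -3024 + (1/57)*(13 - 1881)/42 = -3024 + (1/57)*(1/42)*(-1868) = -3024 - 934/1197 = -3620662/1197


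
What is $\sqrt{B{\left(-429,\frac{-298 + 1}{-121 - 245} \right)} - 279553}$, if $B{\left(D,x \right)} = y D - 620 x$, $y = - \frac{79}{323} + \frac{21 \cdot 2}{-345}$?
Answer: $\frac{2 i \sqrt{359254067101460110}}{2265845} \approx 529.05 i$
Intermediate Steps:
$y = - \frac{13607}{37145}$ ($y = \left(-79\right) \frac{1}{323} + 42 \left(- \frac{1}{345}\right) = - \frac{79}{323} - \frac{14}{115} = - \frac{13607}{37145} \approx -0.36632$)
$B{\left(D,x \right)} = - 620 x - \frac{13607 D}{37145}$ ($B{\left(D,x \right)} = - \frac{13607 D}{37145} - 620 x = - 620 x - \frac{13607 D}{37145}$)
$\sqrt{B{\left(-429,\frac{-298 + 1}{-121 - 245} \right)} - 279553} = \sqrt{\left(- 620 \frac{-298 + 1}{-121 - 245} - - \frac{5837403}{37145}\right) - 279553} = \sqrt{\left(- 620 \left(- \frac{297}{-366}\right) + \frac{5837403}{37145}\right) - 279553} = \sqrt{\left(- 620 \left(\left(-297\right) \left(- \frac{1}{366}\right)\right) + \frac{5837403}{37145}\right) - 279553} = \sqrt{\left(\left(-620\right) \frac{99}{122} + \frac{5837403}{37145}\right) - 279553} = \sqrt{\left(- \frac{30690}{61} + \frac{5837403}{37145}\right) - 279553} = \sqrt{- \frac{783898467}{2265845} - 279553} = \sqrt{- \frac{634207665752}{2265845}} = \frac{2 i \sqrt{359254067101460110}}{2265845}$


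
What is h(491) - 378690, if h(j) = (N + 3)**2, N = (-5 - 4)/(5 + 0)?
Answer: -9467214/25 ≈ -3.7869e+5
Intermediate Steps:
N = -9/5 ≈ -1.8000
h(j) = 36/25 (h(j) = (-9/5 + 3)**2 = (6/5)**2 = 36/25)
h(491) - 378690 = 36/25 - 378690 = -9467214/25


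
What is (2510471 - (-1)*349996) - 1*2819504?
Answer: 40963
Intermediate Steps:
(2510471 - (-1)*349996) - 1*2819504 = (2510471 - 1*(-349996)) - 2819504 = (2510471 + 349996) - 2819504 = 2860467 - 2819504 = 40963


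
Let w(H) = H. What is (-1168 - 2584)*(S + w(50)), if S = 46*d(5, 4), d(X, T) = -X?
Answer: 675360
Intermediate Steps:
S = -230 (S = 46*(-1*5) = 46*(-5) = -230)
(-1168 - 2584)*(S + w(50)) = (-1168 - 2584)*(-230 + 50) = -3752*(-180) = 675360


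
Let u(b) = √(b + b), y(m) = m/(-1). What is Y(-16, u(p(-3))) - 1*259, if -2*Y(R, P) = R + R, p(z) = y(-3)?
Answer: -243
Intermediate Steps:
y(m) = -m (y(m) = m*(-1) = -m)
p(z) = 3 (p(z) = -1*(-3) = 3)
u(b) = √2*√b (u(b) = √(2*b) = √2*√b)
Y(R, P) = -R (Y(R, P) = -(R + R)/2 = -R)
Y(-16, u(p(-3))) - 1*259 = -1*(-16) - 1*259 = 16 - 259 = -243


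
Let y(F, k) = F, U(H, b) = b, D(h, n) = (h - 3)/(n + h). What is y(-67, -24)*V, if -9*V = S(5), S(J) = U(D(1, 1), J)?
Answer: 335/9 ≈ 37.222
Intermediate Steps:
D(h, n) = (-3 + h)/(h + n)
S(J) = J
V = -5/9 (V = -⅑*5 = -5/9 ≈ -0.55556)
y(-67, -24)*V = -67*(-5/9) = 335/9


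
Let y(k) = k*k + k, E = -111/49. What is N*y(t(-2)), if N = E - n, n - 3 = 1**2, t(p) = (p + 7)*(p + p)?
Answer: -116660/49 ≈ -2380.8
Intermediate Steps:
t(p) = 2*p*(7 + p) (t(p) = (7 + p)*(2*p) = 2*p*(7 + p))
E = -111/49 (E = -111*1/49 = -111/49 ≈ -2.2653)
n = 4 (n = 3 + 1**2 = 3 + 1 = 4)
y(k) = k + k**2 (y(k) = k**2 + k = k + k**2)
N = -307/49 (N = -111/49 - 1*4 = -111/49 - 4 = -307/49 ≈ -6.2653)
N*y(t(-2)) = -307*2*(-2)*(7 - 2)*(1 + 2*(-2)*(7 - 2))/49 = -307*2*(-2)*5*(1 + 2*(-2)*5)/49 = -(-6140)*(1 - 20)/49 = -(-6140)*(-19)/49 = -307/49*380 = -116660/49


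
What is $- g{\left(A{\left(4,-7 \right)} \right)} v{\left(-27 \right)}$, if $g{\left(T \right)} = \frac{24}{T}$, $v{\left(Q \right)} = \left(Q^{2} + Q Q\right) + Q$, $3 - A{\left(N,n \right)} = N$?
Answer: $34344$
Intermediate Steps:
$A{\left(N,n \right)} = 3 - N$
$v{\left(Q \right)} = Q + 2 Q^{2}$ ($v{\left(Q \right)} = \left(Q^{2} + Q^{2}\right) + Q = 2 Q^{2} + Q = Q + 2 Q^{2}$)
$- g{\left(A{\left(4,-7 \right)} \right)} v{\left(-27 \right)} = - \frac{24}{3 - 4} \left(- 27 \left(1 + 2 \left(-27\right)\right)\right) = - \frac{24}{3 - 4} \left(- 27 \left(1 - 54\right)\right) = - \frac{24}{-1} \left(\left(-27\right) \left(-53\right)\right) = - 24 \left(-1\right) 1431 = - \left(-24\right) 1431 = \left(-1\right) \left(-34344\right) = 34344$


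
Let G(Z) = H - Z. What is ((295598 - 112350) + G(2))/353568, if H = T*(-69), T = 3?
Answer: 61013/117856 ≈ 0.51769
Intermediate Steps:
H = -207 (H = 3*(-69) = -207)
G(Z) = -207 - Z
((295598 - 112350) + G(2))/353568 = ((295598 - 112350) + (-207 - 1*2))/353568 = (183248 + (-207 - 2))*(1/353568) = (183248 - 209)*(1/353568) = 183039*(1/353568) = 61013/117856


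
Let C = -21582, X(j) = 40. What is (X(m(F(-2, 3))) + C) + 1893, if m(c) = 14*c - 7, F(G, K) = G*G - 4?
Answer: -19649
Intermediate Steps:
F(G, K) = -4 + G² (F(G, K) = G² - 4 = -4 + G²)
m(c) = -7 + 14*c
(X(m(F(-2, 3))) + C) + 1893 = (40 - 21582) + 1893 = -21542 + 1893 = -19649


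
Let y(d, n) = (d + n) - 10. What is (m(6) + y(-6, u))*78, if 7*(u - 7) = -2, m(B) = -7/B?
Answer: -5707/7 ≈ -815.29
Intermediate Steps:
u = 47/7 (u = 7 + (⅐)*(-2) = 7 - 2/7 = 47/7 ≈ 6.7143)
y(d, n) = -10 + d + n
(m(6) + y(-6, u))*78 = (-7/6 + (-10 - 6 + 47/7))*78 = (-7*⅙ - 65/7)*78 = (-7/6 - 65/7)*78 = -439/42*78 = -5707/7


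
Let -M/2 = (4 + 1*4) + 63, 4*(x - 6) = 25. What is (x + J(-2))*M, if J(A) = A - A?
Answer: -3479/2 ≈ -1739.5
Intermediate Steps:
x = 49/4 (x = 6 + (¼)*25 = 6 + 25/4 = 49/4 ≈ 12.250)
J(A) = 0
M = -142 (M = -2*((4 + 1*4) + 63) = -2*((4 + 4) + 63) = -2*(8 + 63) = -2*71 = -142)
(x + J(-2))*M = (49/4 + 0)*(-142) = (49/4)*(-142) = -3479/2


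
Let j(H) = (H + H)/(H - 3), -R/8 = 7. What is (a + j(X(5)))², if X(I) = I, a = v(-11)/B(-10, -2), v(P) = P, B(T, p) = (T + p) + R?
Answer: 123201/4624 ≈ 26.644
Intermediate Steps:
R = -56 (R = -8*7 = -56)
B(T, p) = -56 + T + p (B(T, p) = (T + p) - 56 = -56 + T + p)
a = 11/68 (a = -11/(-56 - 10 - 2) = -11/(-68) = -11*(-1/68) = 11/68 ≈ 0.16176)
j(H) = 2*H/(-3 + H) (j(H) = (2*H)/(-3 + H) = 2*H/(-3 + H))
(a + j(X(5)))² = (11/68 + 2*5/(-3 + 5))² = (11/68 + 2*5/2)² = (11/68 + 2*5*(½))² = (11/68 + 5)² = (351/68)² = 123201/4624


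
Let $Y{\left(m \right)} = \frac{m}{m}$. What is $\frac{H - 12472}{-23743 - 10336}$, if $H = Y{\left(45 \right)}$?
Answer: $\frac{12471}{34079} \approx 0.36594$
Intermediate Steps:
$Y{\left(m \right)} = 1$
$H = 1$
$\frac{H - 12472}{-23743 - 10336} = \frac{1 - 12472}{-23743 - 10336} = - \frac{12471}{-34079} = \left(-12471\right) \left(- \frac{1}{34079}\right) = \frac{12471}{34079}$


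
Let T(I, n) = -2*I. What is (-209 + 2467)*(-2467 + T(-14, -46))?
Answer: -5507262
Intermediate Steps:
(-209 + 2467)*(-2467 + T(-14, -46)) = (-209 + 2467)*(-2467 - 2*(-14)) = 2258*(-2467 + 28) = 2258*(-2439) = -5507262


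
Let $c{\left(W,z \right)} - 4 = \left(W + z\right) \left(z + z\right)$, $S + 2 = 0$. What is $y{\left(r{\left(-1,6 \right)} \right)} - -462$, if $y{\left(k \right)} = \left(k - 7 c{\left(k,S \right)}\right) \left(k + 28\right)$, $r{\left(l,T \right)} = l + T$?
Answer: $2475$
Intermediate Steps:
$S = -2$ ($S = -2 + 0 = -2$)
$c{\left(W,z \right)} = 4 + 2 z \left(W + z\right)$ ($c{\left(W,z \right)} = 4 + \left(W + z\right) \left(z + z\right) = 4 + \left(W + z\right) 2 z = 4 + 2 z \left(W + z\right)$)
$r{\left(l,T \right)} = T + l$
$y{\left(k \right)} = \left(-84 + 29 k\right) \left(28 + k\right)$ ($y{\left(k \right)} = \left(k - 7 \left(4 + 2 \left(-2\right)^{2} + 2 k \left(-2\right)\right)\right) \left(k + 28\right) = \left(k - 7 \left(4 + 2 \cdot 4 - 4 k\right)\right) \left(28 + k\right) = \left(k - 7 \left(4 + 8 - 4 k\right)\right) \left(28 + k\right) = \left(k - 7 \left(12 - 4 k\right)\right) \left(28 + k\right) = \left(k + \left(-84 + 28 k\right)\right) \left(28 + k\right) = \left(-84 + 29 k\right) \left(28 + k\right)$)
$y{\left(r{\left(-1,6 \right)} \right)} - -462 = \left(-2352 + 29 \left(6 - 1\right)^{2} + 728 \left(6 - 1\right)\right) - -462 = \left(-2352 + 29 \cdot 5^{2} + 728 \cdot 5\right) + 462 = \left(-2352 + 29 \cdot 25 + 3640\right) + 462 = \left(-2352 + 725 + 3640\right) + 462 = 2013 + 462 = 2475$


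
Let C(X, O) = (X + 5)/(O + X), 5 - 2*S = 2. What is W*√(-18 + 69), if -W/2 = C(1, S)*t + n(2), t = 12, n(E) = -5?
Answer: -238*√51/5 ≈ -339.93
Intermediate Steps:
S = 3/2 (S = 5/2 - ½*2 = 5/2 - 1 = 3/2 ≈ 1.5000)
C(X, O) = (5 + X)/(O + X)
W = -238/5 (W = -2*(((5 + 1)/(3/2 + 1))*12 - 5) = -2*((6/(5/2))*12 - 5) = -2*(((⅖)*6)*12 - 5) = -2*((12/5)*12 - 5) = -2*(144/5 - 5) = -2*119/5 = -238/5 ≈ -47.600)
W*√(-18 + 69) = -238*√(-18 + 69)/5 = -238*√51/5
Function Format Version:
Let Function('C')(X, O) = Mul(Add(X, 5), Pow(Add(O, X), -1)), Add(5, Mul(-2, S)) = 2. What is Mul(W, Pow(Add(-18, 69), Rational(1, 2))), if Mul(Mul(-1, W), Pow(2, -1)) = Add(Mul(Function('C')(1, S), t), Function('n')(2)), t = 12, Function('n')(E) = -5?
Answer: Mul(Rational(-238, 5), Pow(51, Rational(1, 2))) ≈ -339.93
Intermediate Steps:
S = Rational(3, 2) (S = Add(Rational(5, 2), Mul(Rational(-1, 2), 2)) = Add(Rational(5, 2), -1) = Rational(3, 2) ≈ 1.5000)
Function('C')(X, O) = Mul(Pow(Add(O, X), -1), Add(5, X)) (Function('C')(X, O) = Mul(Add(5, X), Pow(Add(O, X), -1)) = Mul(Pow(Add(O, X), -1), Add(5, X)))
W = Rational(-238, 5) (W = Mul(-2, Add(Mul(Mul(Pow(Add(Rational(3, 2), 1), -1), Add(5, 1)), 12), -5)) = Mul(-2, Add(Mul(Mul(Pow(Rational(5, 2), -1), 6), 12), -5)) = Mul(-2, Add(Mul(Mul(Rational(2, 5), 6), 12), -5)) = Mul(-2, Add(Mul(Rational(12, 5), 12), -5)) = Mul(-2, Add(Rational(144, 5), -5)) = Mul(-2, Rational(119, 5)) = Rational(-238, 5) ≈ -47.600)
Mul(W, Pow(Add(-18, 69), Rational(1, 2))) = Mul(Rational(-238, 5), Pow(Add(-18, 69), Rational(1, 2))) = Mul(Rational(-238, 5), Pow(51, Rational(1, 2)))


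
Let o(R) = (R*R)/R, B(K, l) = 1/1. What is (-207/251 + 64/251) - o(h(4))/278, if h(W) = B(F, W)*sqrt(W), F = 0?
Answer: -20128/34889 ≈ -0.57692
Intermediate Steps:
B(K, l) = 1
h(W) = sqrt(W) (h(W) = 1*sqrt(W) = sqrt(W))
o(R) = R (o(R) = R**2/R = R)
(-207/251 + 64/251) - o(h(4))/278 = (-207/251 + 64/251) - sqrt(4)/278 = (-207*1/251 + 64*(1/251)) - 2/278 = (-207/251 + 64/251) - 1*1/139 = -143/251 - 1/139 = -20128/34889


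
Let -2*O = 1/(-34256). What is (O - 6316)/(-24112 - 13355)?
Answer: 48080199/285215456 ≈ 0.16858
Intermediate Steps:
O = 1/68512 (O = -½/(-34256) = -½*(-1/34256) = 1/68512 ≈ 1.4596e-5)
(O - 6316)/(-24112 - 13355) = (1/68512 - 6316)/(-24112 - 13355) = -432721791/68512/(-37467) = -432721791/68512*(-1/37467) = 48080199/285215456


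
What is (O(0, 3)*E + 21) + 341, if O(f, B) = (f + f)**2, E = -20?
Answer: 362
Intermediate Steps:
O(f, B) = 4*f**2 (O(f, B) = (2*f)**2 = 4*f**2)
(O(0, 3)*E + 21) + 341 = ((4*0**2)*(-20) + 21) + 341 = ((4*0)*(-20) + 21) + 341 = (0*(-20) + 21) + 341 = (0 + 21) + 341 = 21 + 341 = 362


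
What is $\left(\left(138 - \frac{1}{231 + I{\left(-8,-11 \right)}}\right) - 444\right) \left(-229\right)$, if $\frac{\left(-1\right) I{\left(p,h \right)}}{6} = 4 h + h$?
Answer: $\frac{39311743}{561} \approx 70074.0$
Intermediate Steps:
$I{\left(p,h \right)} = - 30 h$ ($I{\left(p,h \right)} = - 6 \left(4 h + h\right) = - 6 \cdot 5 h = - 30 h$)
$\left(\left(138 - \frac{1}{231 + I{\left(-8,-11 \right)}}\right) - 444\right) \left(-229\right) = \left(\left(138 - \frac{1}{231 - -330}\right) - 444\right) \left(-229\right) = \left(\left(138 - \frac{1}{231 + 330}\right) - 444\right) \left(-229\right) = \left(\left(138 - \frac{1}{561}\right) - 444\right) \left(-229\right) = \left(\frac{77417}{561} - 444\right) \left(-229\right) = \left(- \frac{171667}{561}\right) \left(-229\right) = \frac{39311743}{561}$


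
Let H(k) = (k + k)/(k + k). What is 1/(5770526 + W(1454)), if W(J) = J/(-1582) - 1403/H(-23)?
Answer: 791/4563375566 ≈ 1.7334e-7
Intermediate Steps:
H(k) = 1 (H(k) = (2*k)/((2*k)) = (2*k)*(1/(2*k)) = 1)
W(J) = -1403 - J/1582 (W(J) = J/(-1582) - 1403/1 = J*(-1/1582) - 1403*1 = -J/1582 - 1403 = -1403 - J/1582)
1/(5770526 + W(1454)) = 1/(5770526 + (-1403 - 1/1582*1454)) = 1/(5770526 + (-1403 - 727/791)) = 1/(5770526 - 1110500/791) = 1/(4563375566/791) = 791/4563375566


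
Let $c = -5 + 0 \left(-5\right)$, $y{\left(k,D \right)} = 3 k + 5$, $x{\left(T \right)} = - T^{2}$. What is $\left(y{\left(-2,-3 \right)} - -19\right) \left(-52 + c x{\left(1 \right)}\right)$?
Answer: $-846$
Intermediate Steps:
$y{\left(k,D \right)} = 5 + 3 k$
$c = -5$ ($c = -5 + 0 = -5$)
$\left(y{\left(-2,-3 \right)} - -19\right) \left(-52 + c x{\left(1 \right)}\right) = \left(\left(5 + 3 \left(-2\right)\right) - -19\right) \left(-52 - 5 \left(- 1^{2}\right)\right) = \left(\left(5 - 6\right) + 19\right) \left(-52 - 5 \left(\left(-1\right) 1\right)\right) = \left(-1 + 19\right) \left(-52 - -5\right) = 18 \left(-52 + 5\right) = 18 \left(-47\right) = -846$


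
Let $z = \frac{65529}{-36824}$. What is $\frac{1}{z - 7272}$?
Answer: $- \frac{36824}{267849657} \approx -0.00013748$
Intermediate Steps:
$z = - \frac{65529}{36824}$ ($z = 65529 \left(- \frac{1}{36824}\right) = - \frac{65529}{36824} \approx -1.7795$)
$\frac{1}{z - 7272} = \frac{1}{- \frac{65529}{36824} - 7272} = \frac{1}{- \frac{267849657}{36824}} = - \frac{36824}{267849657}$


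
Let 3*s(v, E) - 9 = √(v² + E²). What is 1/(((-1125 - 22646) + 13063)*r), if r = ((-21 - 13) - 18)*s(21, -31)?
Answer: -27/735553936 + 3*√1402/735553936 ≈ 1.1601e-7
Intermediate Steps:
s(v, E) = 3 + √(E² + v²)/3 (s(v, E) = 3 + √(v² + E²)/3 = 3 + √(E² + v²)/3)
r = -156 - 52*√1402/3 (r = ((-21 - 13) - 18)*(3 + √((-31)² + 21²)/3) = (-34 - 18)*(3 + √(961 + 441)/3) = -52*(3 + √1402/3) = -156 - 52*√1402/3 ≈ -805.02)
1/(((-1125 - 22646) + 13063)*r) = 1/(((-1125 - 22646) + 13063)*(-156 - 52*√1402/3)) = 1/((-23771 + 13063)*(-156 - 52*√1402/3)) = 1/((-10708)*(-156 - 52*√1402/3)) = -1/(10708*(-156 - 52*√1402/3))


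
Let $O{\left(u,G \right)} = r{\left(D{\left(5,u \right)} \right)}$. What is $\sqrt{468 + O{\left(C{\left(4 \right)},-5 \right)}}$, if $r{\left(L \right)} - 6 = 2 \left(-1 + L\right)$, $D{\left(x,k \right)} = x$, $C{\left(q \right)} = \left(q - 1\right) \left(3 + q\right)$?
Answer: $\sqrt{482} \approx 21.954$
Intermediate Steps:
$C{\left(q \right)} = \left(-1 + q\right) \left(3 + q\right)$
$r{\left(L \right)} = 4 + 2 L$ ($r{\left(L \right)} = 6 + 2 \left(-1 + L\right) = 6 + \left(-2 + 2 L\right) = 4 + 2 L$)
$O{\left(u,G \right)} = 14$ ($O{\left(u,G \right)} = 4 + 2 \cdot 5 = 4 + 10 = 14$)
$\sqrt{468 + O{\left(C{\left(4 \right)},-5 \right)}} = \sqrt{468 + 14} = \sqrt{482}$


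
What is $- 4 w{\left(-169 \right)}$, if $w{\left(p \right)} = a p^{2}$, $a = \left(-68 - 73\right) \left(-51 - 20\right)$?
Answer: $-1143696684$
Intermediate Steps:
$a = 10011$ ($a = \left(-141\right) \left(-71\right) = 10011$)
$w{\left(p \right)} = 10011 p^{2}$
$- 4 w{\left(-169 \right)} = - 4 \cdot 10011 \left(-169\right)^{2} = - 4 \cdot 10011 \cdot 28561 = \left(-4\right) 285924171 = -1143696684$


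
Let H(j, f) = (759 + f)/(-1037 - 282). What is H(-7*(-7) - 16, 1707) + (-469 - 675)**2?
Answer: 1726220318/1319 ≈ 1.3087e+6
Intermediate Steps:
H(j, f) = -759/1319 - f/1319 (H(j, f) = (759 + f)/(-1319) = (759 + f)*(-1/1319) = -759/1319 - f/1319)
H(-7*(-7) - 16, 1707) + (-469 - 675)**2 = (-759/1319 - 1/1319*1707) + (-469 - 675)**2 = (-759/1319 - 1707/1319) + (-1144)**2 = -2466/1319 + 1308736 = 1726220318/1319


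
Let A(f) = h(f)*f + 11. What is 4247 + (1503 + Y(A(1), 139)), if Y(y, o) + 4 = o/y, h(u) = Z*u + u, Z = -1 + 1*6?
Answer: 97821/17 ≈ 5754.2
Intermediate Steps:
Z = 5 (Z = -1 + 6 = 5)
h(u) = 6*u (h(u) = 5*u + u = 6*u)
A(f) = 11 + 6*f² (A(f) = (6*f)*f + 11 = 6*f² + 11 = 11 + 6*f²)
Y(y, o) = -4 + o/y
4247 + (1503 + Y(A(1), 139)) = 4247 + (1503 + (-4 + 139/(11 + 6*1²))) = 4247 + (1503 + (-4 + 139/(11 + 6*1))) = 4247 + (1503 + (-4 + 139/(11 + 6))) = 4247 + (1503 + (-4 + 139/17)) = 4247 + (1503 + 71/17) = 4247 + 25622/17 = 97821/17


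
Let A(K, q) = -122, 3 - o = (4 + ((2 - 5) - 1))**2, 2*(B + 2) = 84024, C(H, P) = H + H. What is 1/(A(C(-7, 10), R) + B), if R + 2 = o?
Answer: 1/41888 ≈ 2.3873e-5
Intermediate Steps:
C(H, P) = 2*H
B = 42010 (B = -2 + (1/2)*84024 = -2 + 42012 = 42010)
o = 3 (o = 3 - (4 + ((2 - 5) - 1))**2 = 3 - (4 + (-3 - 1))**2 = 3 - (4 - 4)**2 = 3 - 1*0**2 = 3 - 1*0 = 3 + 0 = 3)
R = 1 (R = -2 + 3 = 1)
1/(A(C(-7, 10), R) + B) = 1/(-122 + 42010) = 1/41888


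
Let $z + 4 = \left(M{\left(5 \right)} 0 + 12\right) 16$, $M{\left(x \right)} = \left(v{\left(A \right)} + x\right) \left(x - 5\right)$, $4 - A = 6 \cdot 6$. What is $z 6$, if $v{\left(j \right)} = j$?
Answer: $1128$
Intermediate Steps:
$A = -32$ ($A = 4 - 6 \cdot 6 = 4 - 36 = -32$)
$M{\left(x \right)} = \left(-32 + x\right) \left(-5 + x\right)$ ($M{\left(x \right)} = \left(-32 + x\right) \left(x - 5\right) = \left(-32 + x\right) \left(-5 + x\right)$)
$z = 188$ ($z = -4 + \left(\left(160 + 5^{2} - 185\right) 0 + 12\right) 16 = -4 + \left(\left(160 + 25 - 185\right) 0 + 12\right) 16 = -4 + \left(0 \cdot 0 + 12\right) 16 = -4 + \left(0 + 12\right) 16 = -4 + 12 \cdot 16 = -4 + 192 = 188$)
$z 6 = 188 \cdot 6 = 1128$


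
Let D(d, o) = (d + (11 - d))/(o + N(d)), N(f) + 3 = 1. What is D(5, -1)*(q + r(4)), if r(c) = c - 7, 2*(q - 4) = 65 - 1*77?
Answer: 55/3 ≈ 18.333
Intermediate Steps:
N(f) = -2 (N(f) = -3 + 1 = -2)
D(d, o) = 11/(-2 + o) (D(d, o) = (d + (11 - d))/(o - 2) = 11/(-2 + o))
q = -2 (q = 4 + (65 - 1*77)/2 = 4 + (65 - 77)/2 = 4 + (½)*(-12) = 4 - 6 = -2)
r(c) = -7 + c
D(5, -1)*(q + r(4)) = (11/(-2 - 1))*(-2 + (-7 + 4)) = (11/(-3))*(-2 - 3) = (11*(-⅓))*(-5) = -11/3*(-5) = 55/3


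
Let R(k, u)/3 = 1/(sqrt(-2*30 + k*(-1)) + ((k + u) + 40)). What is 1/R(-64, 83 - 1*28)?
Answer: 11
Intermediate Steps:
R(k, u) = 3/(40 + k + u + sqrt(-60 - k)) (R(k, u) = 3/(sqrt(-2*30 + k*(-1)) + ((k + u) + 40)) = 3/(sqrt(-60 - k) + (40 + k + u)) = 3/(40 + k + u + sqrt(-60 - k)))
1/R(-64, 83 - 1*28) = 1/(3/(40 - 64 + (83 - 1*28) + sqrt(-60 - 1*(-64)))) = 1/(3/(40 - 64 + (83 - 28) + sqrt(-60 + 64))) = 1/(3/(40 - 64 + 55 + sqrt(4))) = 1/(3/(40 - 64 + 55 + 2)) = 1/(3/33) = 1/(3*(1/33)) = 1/(1/11) = 11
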